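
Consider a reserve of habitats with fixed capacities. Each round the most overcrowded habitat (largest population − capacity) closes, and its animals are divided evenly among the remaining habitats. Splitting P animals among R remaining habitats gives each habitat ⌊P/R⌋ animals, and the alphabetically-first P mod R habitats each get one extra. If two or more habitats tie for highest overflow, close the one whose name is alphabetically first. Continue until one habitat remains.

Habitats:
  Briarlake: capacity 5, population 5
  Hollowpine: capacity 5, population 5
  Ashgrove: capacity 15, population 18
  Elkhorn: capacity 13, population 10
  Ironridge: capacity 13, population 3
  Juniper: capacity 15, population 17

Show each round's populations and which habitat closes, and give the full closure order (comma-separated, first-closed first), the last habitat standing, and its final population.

Round 1: Ashgrove=18 Briarlake=5 Elkhorn=10 Hollowpine=5 Ironridge=3 Juniper=17 → close Ashgrove (overflow 3)
  18÷5 = 3 each, +1 to first 3
Round 2: Briarlake=9 Elkhorn=14 Hollowpine=9 Ironridge=6 Juniper=20 → close Juniper (overflow 5)
  20÷4 = 5 each, +1 to first 0
Round 3: Briarlake=14 Elkhorn=19 Hollowpine=14 Ironridge=11 → close Briarlake (overflow 9)
  14÷3 = 4 each, +1 to first 2
Round 4: Elkhorn=24 Hollowpine=19 Ironridge=15 → close Hollowpine (overflow 14)
  19÷2 = 9 each, +1 to first 1
Round 5: Elkhorn=34 Ironridge=24 → close Elkhorn (overflow 21)
  34÷1 = 34 each, +1 to first 0

Closure order: Ashgrove, Juniper, Briarlake, Hollowpine, Elkhorn
Last habitat: Ironridge with 58 animals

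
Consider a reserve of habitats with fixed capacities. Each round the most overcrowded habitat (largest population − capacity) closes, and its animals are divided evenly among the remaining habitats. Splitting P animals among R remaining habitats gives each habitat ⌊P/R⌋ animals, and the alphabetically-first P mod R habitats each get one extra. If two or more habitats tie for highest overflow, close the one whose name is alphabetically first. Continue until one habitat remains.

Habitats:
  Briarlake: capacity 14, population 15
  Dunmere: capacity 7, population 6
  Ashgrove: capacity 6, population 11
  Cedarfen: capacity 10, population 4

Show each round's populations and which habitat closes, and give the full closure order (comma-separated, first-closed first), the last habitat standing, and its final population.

Round 1: Ashgrove=11 Briarlake=15 Cedarfen=4 Dunmere=6 → close Ashgrove (overflow 5)
  11÷3 = 3 each, +1 to first 2
Round 2: Briarlake=19 Cedarfen=8 Dunmere=9 → close Briarlake (overflow 5)
  19÷2 = 9 each, +1 to first 1
Round 3: Cedarfen=18 Dunmere=18 → close Dunmere (overflow 11)
  18÷1 = 18 each, +1 to first 0

Closure order: Ashgrove, Briarlake, Dunmere
Last habitat: Cedarfen with 36 animals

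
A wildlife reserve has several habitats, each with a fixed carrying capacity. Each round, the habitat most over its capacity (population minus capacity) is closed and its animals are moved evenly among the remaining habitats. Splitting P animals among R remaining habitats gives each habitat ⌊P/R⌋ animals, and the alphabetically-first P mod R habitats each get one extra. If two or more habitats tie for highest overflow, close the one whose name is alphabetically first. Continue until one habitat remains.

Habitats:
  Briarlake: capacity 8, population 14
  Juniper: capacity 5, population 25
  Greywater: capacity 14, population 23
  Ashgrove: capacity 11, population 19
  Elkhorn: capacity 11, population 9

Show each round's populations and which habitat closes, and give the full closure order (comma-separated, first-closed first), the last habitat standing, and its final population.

Closure order: Juniper, Ashgrove, Greywater, Briarlake
Last habitat: Elkhorn with 90 animals

Round 1: Ashgrove=19 Briarlake=14 Elkhorn=9 Greywater=23 Juniper=25 → close Juniper (overflow 20)
  25÷4 = 6 each, +1 to first 1
Round 2: Ashgrove=26 Briarlake=20 Elkhorn=15 Greywater=29 → close Ashgrove (overflow 15)
  26÷3 = 8 each, +1 to first 2
Round 3: Briarlake=29 Elkhorn=24 Greywater=37 → close Greywater (overflow 23)
  37÷2 = 18 each, +1 to first 1
Round 4: Briarlake=48 Elkhorn=42 → close Briarlake (overflow 40)
  48÷1 = 48 each, +1 to first 0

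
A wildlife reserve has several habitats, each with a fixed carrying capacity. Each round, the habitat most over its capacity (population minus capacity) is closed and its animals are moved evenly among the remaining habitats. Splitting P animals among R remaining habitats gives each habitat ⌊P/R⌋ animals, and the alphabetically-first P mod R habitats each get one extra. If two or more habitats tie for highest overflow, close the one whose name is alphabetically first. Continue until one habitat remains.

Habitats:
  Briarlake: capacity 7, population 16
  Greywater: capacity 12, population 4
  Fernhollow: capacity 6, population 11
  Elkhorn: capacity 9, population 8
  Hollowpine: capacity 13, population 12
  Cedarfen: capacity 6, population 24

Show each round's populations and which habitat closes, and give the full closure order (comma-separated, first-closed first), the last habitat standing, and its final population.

Round 1: Briarlake=16 Cedarfen=24 Elkhorn=8 Fernhollow=11 Greywater=4 Hollowpine=12 → close Cedarfen (overflow 18)
  24÷5 = 4 each, +1 to first 4
Round 2: Briarlake=21 Elkhorn=13 Fernhollow=16 Greywater=9 Hollowpine=16 → close Briarlake (overflow 14)
  21÷4 = 5 each, +1 to first 1
Round 3: Elkhorn=19 Fernhollow=21 Greywater=14 Hollowpine=21 → close Fernhollow (overflow 15)
  21÷3 = 7 each, +1 to first 0
Round 4: Elkhorn=26 Greywater=21 Hollowpine=28 → close Elkhorn (overflow 17)
  26÷2 = 13 each, +1 to first 0
Round 5: Greywater=34 Hollowpine=41 → close Hollowpine (overflow 28)
  41÷1 = 41 each, +1 to first 0

Closure order: Cedarfen, Briarlake, Fernhollow, Elkhorn, Hollowpine
Last habitat: Greywater with 75 animals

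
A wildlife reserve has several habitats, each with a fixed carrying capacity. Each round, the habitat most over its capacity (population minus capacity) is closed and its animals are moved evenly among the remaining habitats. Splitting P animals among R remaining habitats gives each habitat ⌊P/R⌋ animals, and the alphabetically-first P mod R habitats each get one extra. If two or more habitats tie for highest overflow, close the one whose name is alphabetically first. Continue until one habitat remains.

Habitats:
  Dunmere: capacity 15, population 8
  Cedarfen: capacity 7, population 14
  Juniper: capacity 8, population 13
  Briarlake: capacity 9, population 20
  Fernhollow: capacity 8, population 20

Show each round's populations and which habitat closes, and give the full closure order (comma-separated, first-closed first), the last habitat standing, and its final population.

Closure order: Fernhollow, Briarlake, Cedarfen, Juniper
Last habitat: Dunmere with 75 animals

Round 1: Briarlake=20 Cedarfen=14 Dunmere=8 Fernhollow=20 Juniper=13 → close Fernhollow (overflow 12)
  20÷4 = 5 each, +1 to first 0
Round 2: Briarlake=25 Cedarfen=19 Dunmere=13 Juniper=18 → close Briarlake (overflow 16)
  25÷3 = 8 each, +1 to first 1
Round 3: Cedarfen=28 Dunmere=21 Juniper=26 → close Cedarfen (overflow 21)
  28÷2 = 14 each, +1 to first 0
Round 4: Dunmere=35 Juniper=40 → close Juniper (overflow 32)
  40÷1 = 40 each, +1 to first 0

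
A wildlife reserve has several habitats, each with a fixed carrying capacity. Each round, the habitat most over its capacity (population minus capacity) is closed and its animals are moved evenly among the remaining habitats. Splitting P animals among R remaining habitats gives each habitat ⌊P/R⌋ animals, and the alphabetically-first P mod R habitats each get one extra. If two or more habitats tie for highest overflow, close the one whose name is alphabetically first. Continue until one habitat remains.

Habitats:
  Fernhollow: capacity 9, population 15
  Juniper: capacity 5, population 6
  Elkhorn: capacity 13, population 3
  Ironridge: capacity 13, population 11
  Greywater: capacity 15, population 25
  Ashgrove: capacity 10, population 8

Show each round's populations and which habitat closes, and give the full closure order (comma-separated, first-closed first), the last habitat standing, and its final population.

Round 1: Ashgrove=8 Elkhorn=3 Fernhollow=15 Greywater=25 Ironridge=11 Juniper=6 → close Greywater (overflow 10)
  25÷5 = 5 each, +1 to first 0
Round 2: Ashgrove=13 Elkhorn=8 Fernhollow=20 Ironridge=16 Juniper=11 → close Fernhollow (overflow 11)
  20÷4 = 5 each, +1 to first 0
Round 3: Ashgrove=18 Elkhorn=13 Ironridge=21 Juniper=16 → close Juniper (overflow 11)
  16÷3 = 5 each, +1 to first 1
Round 4: Ashgrove=24 Elkhorn=18 Ironridge=26 → close Ashgrove (overflow 14)
  24÷2 = 12 each, +1 to first 0
Round 5: Elkhorn=30 Ironridge=38 → close Ironridge (overflow 25)
  38÷1 = 38 each, +1 to first 0

Closure order: Greywater, Fernhollow, Juniper, Ashgrove, Ironridge
Last habitat: Elkhorn with 68 animals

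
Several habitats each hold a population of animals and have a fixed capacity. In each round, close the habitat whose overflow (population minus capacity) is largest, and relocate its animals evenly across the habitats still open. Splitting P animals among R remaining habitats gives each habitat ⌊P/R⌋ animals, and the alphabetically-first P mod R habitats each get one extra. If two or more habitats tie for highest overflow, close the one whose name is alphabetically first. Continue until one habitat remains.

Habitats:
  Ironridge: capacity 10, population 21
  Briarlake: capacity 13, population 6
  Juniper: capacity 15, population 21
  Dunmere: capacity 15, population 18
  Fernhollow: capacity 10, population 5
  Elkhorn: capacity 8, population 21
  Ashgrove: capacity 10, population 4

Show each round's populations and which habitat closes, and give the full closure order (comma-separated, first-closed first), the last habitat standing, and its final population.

Closure order: Elkhorn, Ironridge, Juniper, Dunmere, Ashgrove, Fernhollow
Last habitat: Briarlake with 96 animals

Round 1: Ashgrove=4 Briarlake=6 Dunmere=18 Elkhorn=21 Fernhollow=5 Ironridge=21 Juniper=21 → close Elkhorn (overflow 13)
  21÷6 = 3 each, +1 to first 3
Round 2: Ashgrove=8 Briarlake=10 Dunmere=22 Fernhollow=8 Ironridge=24 Juniper=24 → close Ironridge (overflow 14)
  24÷5 = 4 each, +1 to first 4
Round 3: Ashgrove=13 Briarlake=15 Dunmere=27 Fernhollow=13 Juniper=28 → close Juniper (overflow 13)
  28÷4 = 7 each, +1 to first 0
Round 4: Ashgrove=20 Briarlake=22 Dunmere=34 Fernhollow=20 → close Dunmere (overflow 19)
  34÷3 = 11 each, +1 to first 1
Round 5: Ashgrove=32 Briarlake=33 Fernhollow=31 → close Ashgrove (overflow 22)
  32÷2 = 16 each, +1 to first 0
Round 6: Briarlake=49 Fernhollow=47 → close Fernhollow (overflow 37)
  47÷1 = 47 each, +1 to first 0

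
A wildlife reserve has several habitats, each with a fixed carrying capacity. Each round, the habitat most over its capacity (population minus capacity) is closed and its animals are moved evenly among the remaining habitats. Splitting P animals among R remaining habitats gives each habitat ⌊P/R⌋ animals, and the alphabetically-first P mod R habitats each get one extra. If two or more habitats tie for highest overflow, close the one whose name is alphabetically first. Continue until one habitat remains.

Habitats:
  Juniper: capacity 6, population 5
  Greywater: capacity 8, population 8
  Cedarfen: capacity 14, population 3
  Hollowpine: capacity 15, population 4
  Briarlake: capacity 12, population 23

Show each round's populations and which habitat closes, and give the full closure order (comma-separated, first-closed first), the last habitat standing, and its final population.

Closure order: Briarlake, Greywater, Juniper, Cedarfen
Last habitat: Hollowpine with 43 animals

Round 1: Briarlake=23 Cedarfen=3 Greywater=8 Hollowpine=4 Juniper=5 → close Briarlake (overflow 11)
  23÷4 = 5 each, +1 to first 3
Round 2: Cedarfen=9 Greywater=14 Hollowpine=10 Juniper=10 → close Greywater (overflow 6)
  14÷3 = 4 each, +1 to first 2
Round 3: Cedarfen=14 Hollowpine=15 Juniper=14 → close Juniper (overflow 8)
  14÷2 = 7 each, +1 to first 0
Round 4: Cedarfen=21 Hollowpine=22 → close Cedarfen (overflow 7)
  21÷1 = 21 each, +1 to first 0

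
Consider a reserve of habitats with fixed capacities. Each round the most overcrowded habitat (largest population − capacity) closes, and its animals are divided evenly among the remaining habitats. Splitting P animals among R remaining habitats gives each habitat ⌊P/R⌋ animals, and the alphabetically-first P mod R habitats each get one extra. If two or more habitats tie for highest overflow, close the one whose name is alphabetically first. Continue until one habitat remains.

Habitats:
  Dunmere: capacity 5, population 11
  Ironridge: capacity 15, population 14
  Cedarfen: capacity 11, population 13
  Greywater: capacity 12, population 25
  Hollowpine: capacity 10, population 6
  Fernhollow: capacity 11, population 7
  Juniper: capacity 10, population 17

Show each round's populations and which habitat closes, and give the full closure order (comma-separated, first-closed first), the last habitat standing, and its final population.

Round 1: Cedarfen=13 Dunmere=11 Fernhollow=7 Greywater=25 Hollowpine=6 Ironridge=14 Juniper=17 → close Greywater (overflow 13)
  25÷6 = 4 each, +1 to first 1
Round 2: Cedarfen=18 Dunmere=15 Fernhollow=11 Hollowpine=10 Ironridge=18 Juniper=21 → close Juniper (overflow 11)
  21÷5 = 4 each, +1 to first 1
Round 3: Cedarfen=23 Dunmere=19 Fernhollow=15 Hollowpine=14 Ironridge=22 → close Dunmere (overflow 14)
  19÷4 = 4 each, +1 to first 3
Round 4: Cedarfen=28 Fernhollow=20 Hollowpine=19 Ironridge=26 → close Cedarfen (overflow 17)
  28÷3 = 9 each, +1 to first 1
Round 5: Fernhollow=30 Hollowpine=28 Ironridge=35 → close Ironridge (overflow 20)
  35÷2 = 17 each, +1 to first 1
Round 6: Fernhollow=48 Hollowpine=45 → close Fernhollow (overflow 37)
  48÷1 = 48 each, +1 to first 0

Closure order: Greywater, Juniper, Dunmere, Cedarfen, Ironridge, Fernhollow
Last habitat: Hollowpine with 93 animals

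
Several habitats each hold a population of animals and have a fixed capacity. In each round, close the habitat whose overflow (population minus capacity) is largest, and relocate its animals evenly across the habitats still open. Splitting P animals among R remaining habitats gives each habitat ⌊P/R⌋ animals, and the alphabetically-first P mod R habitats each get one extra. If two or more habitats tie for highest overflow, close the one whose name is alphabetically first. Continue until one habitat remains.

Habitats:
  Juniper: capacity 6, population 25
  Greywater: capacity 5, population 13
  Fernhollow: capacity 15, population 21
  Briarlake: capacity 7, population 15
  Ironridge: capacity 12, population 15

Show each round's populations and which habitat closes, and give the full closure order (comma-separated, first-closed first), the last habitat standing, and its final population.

Closure order: Juniper, Briarlake, Greywater, Fernhollow
Last habitat: Ironridge with 89 animals

Round 1: Briarlake=15 Fernhollow=21 Greywater=13 Ironridge=15 Juniper=25 → close Juniper (overflow 19)
  25÷4 = 6 each, +1 to first 1
Round 2: Briarlake=22 Fernhollow=27 Greywater=19 Ironridge=21 → close Briarlake (overflow 15)
  22÷3 = 7 each, +1 to first 1
Round 3: Fernhollow=35 Greywater=26 Ironridge=28 → close Greywater (overflow 21)
  26÷2 = 13 each, +1 to first 0
Round 4: Fernhollow=48 Ironridge=41 → close Fernhollow (overflow 33)
  48÷1 = 48 each, +1 to first 0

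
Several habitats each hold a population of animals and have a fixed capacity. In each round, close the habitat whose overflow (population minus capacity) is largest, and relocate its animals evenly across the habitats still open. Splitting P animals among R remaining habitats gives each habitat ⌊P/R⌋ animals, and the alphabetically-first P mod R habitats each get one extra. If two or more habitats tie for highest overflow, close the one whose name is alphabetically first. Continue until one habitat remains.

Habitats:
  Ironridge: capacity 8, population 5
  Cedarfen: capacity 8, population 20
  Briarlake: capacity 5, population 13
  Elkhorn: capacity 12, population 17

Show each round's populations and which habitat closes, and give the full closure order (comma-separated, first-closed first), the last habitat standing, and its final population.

Round 1: Briarlake=13 Cedarfen=20 Elkhorn=17 Ironridge=5 → close Cedarfen (overflow 12)
  20÷3 = 6 each, +1 to first 2
Round 2: Briarlake=20 Elkhorn=24 Ironridge=11 → close Briarlake (overflow 15)
  20÷2 = 10 each, +1 to first 0
Round 3: Elkhorn=34 Ironridge=21 → close Elkhorn (overflow 22)
  34÷1 = 34 each, +1 to first 0

Closure order: Cedarfen, Briarlake, Elkhorn
Last habitat: Ironridge with 55 animals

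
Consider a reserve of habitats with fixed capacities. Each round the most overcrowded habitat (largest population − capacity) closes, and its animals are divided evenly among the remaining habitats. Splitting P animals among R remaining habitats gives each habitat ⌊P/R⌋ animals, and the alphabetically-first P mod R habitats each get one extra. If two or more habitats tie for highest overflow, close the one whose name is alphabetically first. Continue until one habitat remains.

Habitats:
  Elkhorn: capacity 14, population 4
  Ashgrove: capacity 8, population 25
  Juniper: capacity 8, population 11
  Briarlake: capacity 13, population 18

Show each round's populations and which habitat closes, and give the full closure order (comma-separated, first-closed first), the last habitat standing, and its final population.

Round 1: Ashgrove=25 Briarlake=18 Elkhorn=4 Juniper=11 → close Ashgrove (overflow 17)
  25÷3 = 8 each, +1 to first 1
Round 2: Briarlake=27 Elkhorn=12 Juniper=19 → close Briarlake (overflow 14)
  27÷2 = 13 each, +1 to first 1
Round 3: Elkhorn=26 Juniper=32 → close Juniper (overflow 24)
  32÷1 = 32 each, +1 to first 0

Closure order: Ashgrove, Briarlake, Juniper
Last habitat: Elkhorn with 58 animals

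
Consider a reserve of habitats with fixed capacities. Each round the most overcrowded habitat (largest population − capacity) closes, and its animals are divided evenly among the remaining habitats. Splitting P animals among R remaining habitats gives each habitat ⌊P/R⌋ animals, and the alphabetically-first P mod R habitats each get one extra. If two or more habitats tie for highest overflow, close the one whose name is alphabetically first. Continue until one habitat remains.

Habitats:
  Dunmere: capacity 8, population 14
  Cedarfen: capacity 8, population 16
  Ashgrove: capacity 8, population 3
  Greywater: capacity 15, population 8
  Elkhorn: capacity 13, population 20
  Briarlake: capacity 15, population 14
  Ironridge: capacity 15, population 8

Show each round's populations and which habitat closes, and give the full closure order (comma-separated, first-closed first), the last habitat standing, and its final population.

Closure order: Cedarfen, Elkhorn, Dunmere, Briarlake, Ashgrove, Greywater
Last habitat: Ironridge with 83 animals

Round 1: Ashgrove=3 Briarlake=14 Cedarfen=16 Dunmere=14 Elkhorn=20 Greywater=8 Ironridge=8 → close Cedarfen (overflow 8)
  16÷6 = 2 each, +1 to first 4
Round 2: Ashgrove=6 Briarlake=17 Dunmere=17 Elkhorn=23 Greywater=10 Ironridge=10 → close Elkhorn (overflow 10)
  23÷5 = 4 each, +1 to first 3
Round 3: Ashgrove=11 Briarlake=22 Dunmere=22 Greywater=14 Ironridge=14 → close Dunmere (overflow 14)
  22÷4 = 5 each, +1 to first 2
Round 4: Ashgrove=17 Briarlake=28 Greywater=19 Ironridge=19 → close Briarlake (overflow 13)
  28÷3 = 9 each, +1 to first 1
Round 5: Ashgrove=27 Greywater=28 Ironridge=28 → close Ashgrove (overflow 19)
  27÷2 = 13 each, +1 to first 1
Round 6: Greywater=42 Ironridge=41 → close Greywater (overflow 27)
  42÷1 = 42 each, +1 to first 0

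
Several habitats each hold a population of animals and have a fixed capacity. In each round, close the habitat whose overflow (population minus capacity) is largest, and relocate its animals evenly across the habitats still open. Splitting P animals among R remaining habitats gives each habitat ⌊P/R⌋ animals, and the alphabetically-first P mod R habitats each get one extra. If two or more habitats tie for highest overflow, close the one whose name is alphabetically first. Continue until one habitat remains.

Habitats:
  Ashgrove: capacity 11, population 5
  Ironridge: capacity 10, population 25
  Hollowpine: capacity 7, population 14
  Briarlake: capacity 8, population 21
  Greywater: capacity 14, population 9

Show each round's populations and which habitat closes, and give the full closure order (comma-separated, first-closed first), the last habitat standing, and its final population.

Round 1: Ashgrove=5 Briarlake=21 Greywater=9 Hollowpine=14 Ironridge=25 → close Ironridge (overflow 15)
  25÷4 = 6 each, +1 to first 1
Round 2: Ashgrove=12 Briarlake=27 Greywater=15 Hollowpine=20 → close Briarlake (overflow 19)
  27÷3 = 9 each, +1 to first 0
Round 3: Ashgrove=21 Greywater=24 Hollowpine=29 → close Hollowpine (overflow 22)
  29÷2 = 14 each, +1 to first 1
Round 4: Ashgrove=36 Greywater=38 → close Ashgrove (overflow 25)
  36÷1 = 36 each, +1 to first 0

Closure order: Ironridge, Briarlake, Hollowpine, Ashgrove
Last habitat: Greywater with 74 animals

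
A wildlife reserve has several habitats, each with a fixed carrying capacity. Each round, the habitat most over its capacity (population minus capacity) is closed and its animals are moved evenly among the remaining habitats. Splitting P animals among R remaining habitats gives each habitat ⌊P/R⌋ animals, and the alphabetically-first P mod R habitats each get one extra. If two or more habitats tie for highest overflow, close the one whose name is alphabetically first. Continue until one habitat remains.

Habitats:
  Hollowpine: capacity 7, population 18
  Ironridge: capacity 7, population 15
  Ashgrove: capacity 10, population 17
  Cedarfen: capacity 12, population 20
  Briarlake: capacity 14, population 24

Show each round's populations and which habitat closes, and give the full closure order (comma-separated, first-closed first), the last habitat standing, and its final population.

Closure order: Hollowpine, Briarlake, Ashgrove, Cedarfen
Last habitat: Ironridge with 94 animals

Round 1: Ashgrove=17 Briarlake=24 Cedarfen=20 Hollowpine=18 Ironridge=15 → close Hollowpine (overflow 11)
  18÷4 = 4 each, +1 to first 2
Round 2: Ashgrove=22 Briarlake=29 Cedarfen=24 Ironridge=19 → close Briarlake (overflow 15)
  29÷3 = 9 each, +1 to first 2
Round 3: Ashgrove=32 Cedarfen=34 Ironridge=28 → close Ashgrove (overflow 22)
  32÷2 = 16 each, +1 to first 0
Round 4: Cedarfen=50 Ironridge=44 → close Cedarfen (overflow 38)
  50÷1 = 50 each, +1 to first 0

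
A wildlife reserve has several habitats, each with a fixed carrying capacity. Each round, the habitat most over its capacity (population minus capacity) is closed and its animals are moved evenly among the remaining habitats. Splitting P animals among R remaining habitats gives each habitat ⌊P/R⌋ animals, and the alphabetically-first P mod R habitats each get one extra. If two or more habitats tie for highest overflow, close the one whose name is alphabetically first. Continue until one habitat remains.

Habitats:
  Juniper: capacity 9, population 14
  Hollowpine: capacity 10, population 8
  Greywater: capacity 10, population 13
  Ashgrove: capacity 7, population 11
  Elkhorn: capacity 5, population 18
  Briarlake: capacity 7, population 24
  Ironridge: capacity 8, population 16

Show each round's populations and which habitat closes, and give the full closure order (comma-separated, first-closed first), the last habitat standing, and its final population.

Closure order: Briarlake, Elkhorn, Ironridge, Ashgrove, Greywater, Juniper
Last habitat: Hollowpine with 104 animals

Round 1: Ashgrove=11 Briarlake=24 Elkhorn=18 Greywater=13 Hollowpine=8 Ironridge=16 Juniper=14 → close Briarlake (overflow 17)
  24÷6 = 4 each, +1 to first 0
Round 2: Ashgrove=15 Elkhorn=22 Greywater=17 Hollowpine=12 Ironridge=20 Juniper=18 → close Elkhorn (overflow 17)
  22÷5 = 4 each, +1 to first 2
Round 3: Ashgrove=20 Greywater=22 Hollowpine=16 Ironridge=24 Juniper=22 → close Ironridge (overflow 16)
  24÷4 = 6 each, +1 to first 0
Round 4: Ashgrove=26 Greywater=28 Hollowpine=22 Juniper=28 → close Ashgrove (overflow 19)
  26÷3 = 8 each, +1 to first 2
Round 5: Greywater=37 Hollowpine=31 Juniper=36 → close Greywater (overflow 27)
  37÷2 = 18 each, +1 to first 1
Round 6: Hollowpine=50 Juniper=54 → close Juniper (overflow 45)
  54÷1 = 54 each, +1 to first 0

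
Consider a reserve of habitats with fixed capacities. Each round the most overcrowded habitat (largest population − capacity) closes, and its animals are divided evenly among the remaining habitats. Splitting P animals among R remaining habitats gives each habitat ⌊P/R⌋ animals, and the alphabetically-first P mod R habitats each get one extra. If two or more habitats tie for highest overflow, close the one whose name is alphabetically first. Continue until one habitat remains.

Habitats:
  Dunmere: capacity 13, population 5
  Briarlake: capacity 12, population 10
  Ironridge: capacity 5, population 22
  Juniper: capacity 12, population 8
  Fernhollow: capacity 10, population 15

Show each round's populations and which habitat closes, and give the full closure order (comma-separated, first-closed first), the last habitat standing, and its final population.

Closure order: Ironridge, Fernhollow, Briarlake, Juniper
Last habitat: Dunmere with 60 animals

Round 1: Briarlake=10 Dunmere=5 Fernhollow=15 Ironridge=22 Juniper=8 → close Ironridge (overflow 17)
  22÷4 = 5 each, +1 to first 2
Round 2: Briarlake=16 Dunmere=11 Fernhollow=20 Juniper=13 → close Fernhollow (overflow 10)
  20÷3 = 6 each, +1 to first 2
Round 3: Briarlake=23 Dunmere=18 Juniper=19 → close Briarlake (overflow 11)
  23÷2 = 11 each, +1 to first 1
Round 4: Dunmere=30 Juniper=30 → close Juniper (overflow 18)
  30÷1 = 30 each, +1 to first 0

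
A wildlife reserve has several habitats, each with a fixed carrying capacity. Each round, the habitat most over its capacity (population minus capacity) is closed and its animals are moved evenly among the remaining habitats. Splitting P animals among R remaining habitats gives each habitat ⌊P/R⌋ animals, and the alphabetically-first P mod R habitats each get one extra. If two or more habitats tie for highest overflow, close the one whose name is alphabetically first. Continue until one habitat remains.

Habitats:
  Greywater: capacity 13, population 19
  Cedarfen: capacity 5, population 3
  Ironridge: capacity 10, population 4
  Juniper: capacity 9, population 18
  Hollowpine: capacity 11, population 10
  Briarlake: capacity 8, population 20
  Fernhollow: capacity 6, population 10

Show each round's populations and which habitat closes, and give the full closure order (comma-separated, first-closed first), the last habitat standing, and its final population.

Closure order: Briarlake, Juniper, Greywater, Fernhollow, Cedarfen, Hollowpine
Last habitat: Ironridge with 84 animals

Round 1: Briarlake=20 Cedarfen=3 Fernhollow=10 Greywater=19 Hollowpine=10 Ironridge=4 Juniper=18 → close Briarlake (overflow 12)
  20÷6 = 3 each, +1 to first 2
Round 2: Cedarfen=7 Fernhollow=14 Greywater=22 Hollowpine=13 Ironridge=7 Juniper=21 → close Juniper (overflow 12)
  21÷5 = 4 each, +1 to first 1
Round 3: Cedarfen=12 Fernhollow=18 Greywater=26 Hollowpine=17 Ironridge=11 → close Greywater (overflow 13)
  26÷4 = 6 each, +1 to first 2
Round 4: Cedarfen=19 Fernhollow=25 Hollowpine=23 Ironridge=17 → close Fernhollow (overflow 19)
  25÷3 = 8 each, +1 to first 1
Round 5: Cedarfen=28 Hollowpine=31 Ironridge=25 → close Cedarfen (overflow 23)
  28÷2 = 14 each, +1 to first 0
Round 6: Hollowpine=45 Ironridge=39 → close Hollowpine (overflow 34)
  45÷1 = 45 each, +1 to first 0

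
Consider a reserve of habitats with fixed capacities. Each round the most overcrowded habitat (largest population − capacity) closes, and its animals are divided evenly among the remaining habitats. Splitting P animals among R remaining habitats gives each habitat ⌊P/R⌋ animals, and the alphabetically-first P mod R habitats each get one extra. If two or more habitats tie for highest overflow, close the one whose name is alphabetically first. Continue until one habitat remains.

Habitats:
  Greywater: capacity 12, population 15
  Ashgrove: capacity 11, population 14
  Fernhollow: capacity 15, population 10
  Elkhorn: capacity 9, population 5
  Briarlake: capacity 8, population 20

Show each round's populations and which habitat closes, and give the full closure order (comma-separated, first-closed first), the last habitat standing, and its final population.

Closure order: Briarlake, Ashgrove, Greywater, Elkhorn
Last habitat: Fernhollow with 64 animals

Round 1: Ashgrove=14 Briarlake=20 Elkhorn=5 Fernhollow=10 Greywater=15 → close Briarlake (overflow 12)
  20÷4 = 5 each, +1 to first 0
Round 2: Ashgrove=19 Elkhorn=10 Fernhollow=15 Greywater=20 → close Ashgrove (overflow 8)
  19÷3 = 6 each, +1 to first 1
Round 3: Elkhorn=17 Fernhollow=21 Greywater=26 → close Greywater (overflow 14)
  26÷2 = 13 each, +1 to first 0
Round 4: Elkhorn=30 Fernhollow=34 → close Elkhorn (overflow 21)
  30÷1 = 30 each, +1 to first 0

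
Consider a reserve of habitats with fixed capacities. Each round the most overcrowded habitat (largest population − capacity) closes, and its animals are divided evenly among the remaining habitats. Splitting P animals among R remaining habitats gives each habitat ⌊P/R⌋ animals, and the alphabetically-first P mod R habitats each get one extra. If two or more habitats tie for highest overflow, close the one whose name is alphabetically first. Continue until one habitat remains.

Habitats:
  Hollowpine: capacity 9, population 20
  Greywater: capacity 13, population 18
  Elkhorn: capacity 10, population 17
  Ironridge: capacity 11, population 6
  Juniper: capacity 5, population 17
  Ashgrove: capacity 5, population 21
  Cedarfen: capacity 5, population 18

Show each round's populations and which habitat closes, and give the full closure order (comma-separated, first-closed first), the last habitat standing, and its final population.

Round 1: Ashgrove=21 Cedarfen=18 Elkhorn=17 Greywater=18 Hollowpine=20 Ironridge=6 Juniper=17 → close Ashgrove (overflow 16)
  21÷6 = 3 each, +1 to first 3
Round 2: Cedarfen=22 Elkhorn=21 Greywater=22 Hollowpine=23 Ironridge=9 Juniper=20 → close Cedarfen (overflow 17)
  22÷5 = 4 each, +1 to first 2
Round 3: Elkhorn=26 Greywater=27 Hollowpine=27 Ironridge=13 Juniper=24 → close Juniper (overflow 19)
  24÷4 = 6 each, +1 to first 0
Round 4: Elkhorn=32 Greywater=33 Hollowpine=33 Ironridge=19 → close Hollowpine (overflow 24)
  33÷3 = 11 each, +1 to first 0
Round 5: Elkhorn=43 Greywater=44 Ironridge=30 → close Elkhorn (overflow 33)
  43÷2 = 21 each, +1 to first 1
Round 6: Greywater=66 Ironridge=51 → close Greywater (overflow 53)
  66÷1 = 66 each, +1 to first 0

Closure order: Ashgrove, Cedarfen, Juniper, Hollowpine, Elkhorn, Greywater
Last habitat: Ironridge with 117 animals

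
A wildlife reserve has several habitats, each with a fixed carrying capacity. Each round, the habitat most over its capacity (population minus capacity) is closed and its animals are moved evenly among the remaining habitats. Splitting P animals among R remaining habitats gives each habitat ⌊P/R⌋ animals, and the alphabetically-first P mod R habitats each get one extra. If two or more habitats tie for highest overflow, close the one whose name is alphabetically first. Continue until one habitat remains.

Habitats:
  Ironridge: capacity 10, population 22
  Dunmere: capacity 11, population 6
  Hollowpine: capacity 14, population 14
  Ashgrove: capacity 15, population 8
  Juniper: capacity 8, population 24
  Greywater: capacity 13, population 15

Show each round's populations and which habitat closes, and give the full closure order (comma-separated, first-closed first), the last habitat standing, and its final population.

Closure order: Juniper, Ironridge, Greywater, Hollowpine, Dunmere
Last habitat: Ashgrove with 89 animals

Round 1: Ashgrove=8 Dunmere=6 Greywater=15 Hollowpine=14 Ironridge=22 Juniper=24 → close Juniper (overflow 16)
  24÷5 = 4 each, +1 to first 4
Round 2: Ashgrove=13 Dunmere=11 Greywater=20 Hollowpine=19 Ironridge=26 → close Ironridge (overflow 16)
  26÷4 = 6 each, +1 to first 2
Round 3: Ashgrove=20 Dunmere=18 Greywater=26 Hollowpine=25 → close Greywater (overflow 13)
  26÷3 = 8 each, +1 to first 2
Round 4: Ashgrove=29 Dunmere=27 Hollowpine=33 → close Hollowpine (overflow 19)
  33÷2 = 16 each, +1 to first 1
Round 5: Ashgrove=46 Dunmere=43 → close Dunmere (overflow 32)
  43÷1 = 43 each, +1 to first 0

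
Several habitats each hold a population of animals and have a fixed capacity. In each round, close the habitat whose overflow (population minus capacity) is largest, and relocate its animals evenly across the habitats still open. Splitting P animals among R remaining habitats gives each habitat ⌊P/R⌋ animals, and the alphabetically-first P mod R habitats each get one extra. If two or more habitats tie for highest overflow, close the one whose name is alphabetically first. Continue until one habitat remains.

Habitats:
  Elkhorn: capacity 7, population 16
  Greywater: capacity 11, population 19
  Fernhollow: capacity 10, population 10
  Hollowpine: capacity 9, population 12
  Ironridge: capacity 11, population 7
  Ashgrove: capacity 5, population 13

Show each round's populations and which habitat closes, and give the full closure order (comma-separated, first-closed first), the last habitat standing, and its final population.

Closure order: Elkhorn, Ashgrove, Greywater, Hollowpine, Fernhollow
Last habitat: Ironridge with 77 animals

Round 1: Ashgrove=13 Elkhorn=16 Fernhollow=10 Greywater=19 Hollowpine=12 Ironridge=7 → close Elkhorn (overflow 9)
  16÷5 = 3 each, +1 to first 1
Round 2: Ashgrove=17 Fernhollow=13 Greywater=22 Hollowpine=15 Ironridge=10 → close Ashgrove (overflow 12)
  17÷4 = 4 each, +1 to first 1
Round 3: Fernhollow=18 Greywater=26 Hollowpine=19 Ironridge=14 → close Greywater (overflow 15)
  26÷3 = 8 each, +1 to first 2
Round 4: Fernhollow=27 Hollowpine=28 Ironridge=22 → close Hollowpine (overflow 19)
  28÷2 = 14 each, +1 to first 0
Round 5: Fernhollow=41 Ironridge=36 → close Fernhollow (overflow 31)
  41÷1 = 41 each, +1 to first 0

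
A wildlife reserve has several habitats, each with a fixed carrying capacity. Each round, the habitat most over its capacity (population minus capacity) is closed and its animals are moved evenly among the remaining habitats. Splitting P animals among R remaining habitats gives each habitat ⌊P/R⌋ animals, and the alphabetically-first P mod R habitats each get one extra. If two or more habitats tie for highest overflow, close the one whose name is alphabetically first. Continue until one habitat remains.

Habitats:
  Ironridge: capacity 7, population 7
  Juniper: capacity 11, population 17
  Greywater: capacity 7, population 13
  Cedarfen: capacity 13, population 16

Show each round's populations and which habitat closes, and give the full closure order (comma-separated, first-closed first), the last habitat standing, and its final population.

Closure order: Greywater, Juniper, Cedarfen
Last habitat: Ironridge with 53 animals

Round 1: Cedarfen=16 Greywater=13 Ironridge=7 Juniper=17 → close Greywater (overflow 6)
  13÷3 = 4 each, +1 to first 1
Round 2: Cedarfen=21 Ironridge=11 Juniper=21 → close Juniper (overflow 10)
  21÷2 = 10 each, +1 to first 1
Round 3: Cedarfen=32 Ironridge=21 → close Cedarfen (overflow 19)
  32÷1 = 32 each, +1 to first 0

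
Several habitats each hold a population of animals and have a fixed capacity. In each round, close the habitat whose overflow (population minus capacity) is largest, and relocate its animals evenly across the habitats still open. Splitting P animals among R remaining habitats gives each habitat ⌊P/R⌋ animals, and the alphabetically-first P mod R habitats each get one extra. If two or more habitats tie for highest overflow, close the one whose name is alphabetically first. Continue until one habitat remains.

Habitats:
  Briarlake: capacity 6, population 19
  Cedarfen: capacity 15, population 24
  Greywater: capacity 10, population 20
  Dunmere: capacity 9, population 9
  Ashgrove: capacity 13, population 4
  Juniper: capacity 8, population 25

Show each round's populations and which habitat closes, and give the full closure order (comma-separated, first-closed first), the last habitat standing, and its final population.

Closure order: Juniper, Briarlake, Greywater, Cedarfen, Dunmere
Last habitat: Ashgrove with 101 animals

Round 1: Ashgrove=4 Briarlake=19 Cedarfen=24 Dunmere=9 Greywater=20 Juniper=25 → close Juniper (overflow 17)
  25÷5 = 5 each, +1 to first 0
Round 2: Ashgrove=9 Briarlake=24 Cedarfen=29 Dunmere=14 Greywater=25 → close Briarlake (overflow 18)
  24÷4 = 6 each, +1 to first 0
Round 3: Ashgrove=15 Cedarfen=35 Dunmere=20 Greywater=31 → close Greywater (overflow 21)
  31÷3 = 10 each, +1 to first 1
Round 4: Ashgrove=26 Cedarfen=45 Dunmere=30 → close Cedarfen (overflow 30)
  45÷2 = 22 each, +1 to first 1
Round 5: Ashgrove=49 Dunmere=52 → close Dunmere (overflow 43)
  52÷1 = 52 each, +1 to first 0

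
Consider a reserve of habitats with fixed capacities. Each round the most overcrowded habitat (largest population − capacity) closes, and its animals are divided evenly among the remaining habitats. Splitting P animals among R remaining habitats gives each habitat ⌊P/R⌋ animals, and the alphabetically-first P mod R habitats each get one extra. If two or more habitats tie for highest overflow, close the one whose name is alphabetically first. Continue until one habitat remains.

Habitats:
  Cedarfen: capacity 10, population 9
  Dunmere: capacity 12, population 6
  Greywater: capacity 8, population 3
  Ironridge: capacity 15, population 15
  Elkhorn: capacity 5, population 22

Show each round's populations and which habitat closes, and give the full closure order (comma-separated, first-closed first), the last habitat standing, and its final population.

Closure order: Elkhorn, Cedarfen, Ironridge, Dunmere
Last habitat: Greywater with 55 animals

Round 1: Cedarfen=9 Dunmere=6 Elkhorn=22 Greywater=3 Ironridge=15 → close Elkhorn (overflow 17)
  22÷4 = 5 each, +1 to first 2
Round 2: Cedarfen=15 Dunmere=12 Greywater=8 Ironridge=20 → close Cedarfen (overflow 5)
  15÷3 = 5 each, +1 to first 0
Round 3: Dunmere=17 Greywater=13 Ironridge=25 → close Ironridge (overflow 10)
  25÷2 = 12 each, +1 to first 1
Round 4: Dunmere=30 Greywater=25 → close Dunmere (overflow 18)
  30÷1 = 30 each, +1 to first 0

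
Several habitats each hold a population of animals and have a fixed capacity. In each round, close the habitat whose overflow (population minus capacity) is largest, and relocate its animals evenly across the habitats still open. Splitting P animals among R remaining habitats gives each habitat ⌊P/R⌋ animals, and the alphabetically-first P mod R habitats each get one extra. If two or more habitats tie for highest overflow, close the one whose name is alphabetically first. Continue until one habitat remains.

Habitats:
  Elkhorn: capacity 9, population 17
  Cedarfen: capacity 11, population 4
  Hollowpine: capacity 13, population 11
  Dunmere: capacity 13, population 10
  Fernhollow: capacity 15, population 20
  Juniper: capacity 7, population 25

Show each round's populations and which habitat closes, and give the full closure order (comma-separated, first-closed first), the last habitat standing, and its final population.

Round 1: Cedarfen=4 Dunmere=10 Elkhorn=17 Fernhollow=20 Hollowpine=11 Juniper=25 → close Juniper (overflow 18)
  25÷5 = 5 each, +1 to first 0
Round 2: Cedarfen=9 Dunmere=15 Elkhorn=22 Fernhollow=25 Hollowpine=16 → close Elkhorn (overflow 13)
  22÷4 = 5 each, +1 to first 2
Round 3: Cedarfen=15 Dunmere=21 Fernhollow=30 Hollowpine=21 → close Fernhollow (overflow 15)
  30÷3 = 10 each, +1 to first 0
Round 4: Cedarfen=25 Dunmere=31 Hollowpine=31 → close Dunmere (overflow 18)
  31÷2 = 15 each, +1 to first 1
Round 5: Cedarfen=41 Hollowpine=46 → close Hollowpine (overflow 33)
  46÷1 = 46 each, +1 to first 0

Closure order: Juniper, Elkhorn, Fernhollow, Dunmere, Hollowpine
Last habitat: Cedarfen with 87 animals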